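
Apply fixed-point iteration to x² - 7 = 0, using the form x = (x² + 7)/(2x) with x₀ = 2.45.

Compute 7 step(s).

Equation: x² - 7 = 0
Fixed-point form: x = (x² + 7)/(2x)
x₀ = 2.45

x_1 = g(2.450000) = 2.653571
x_2 = g(2.653571) = 2.645763
x_3 = g(2.645763) = 2.645751
x_4 = g(2.645751) = 2.645751
x_5 = g(2.645751) = 2.645751
x_6 = g(2.645751) = 2.645751
x_7 = g(2.645751) = 2.645751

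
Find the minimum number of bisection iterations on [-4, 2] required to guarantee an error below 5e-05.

We need (b-a)/2^n ≤ 5e-05
(2 - (-4))/2^n ≤ 5e-05
6/2^n ≤ 5e-05
2^n ≥ 120000
n ≥ log₂(120000) = 16.87
n ≥ 17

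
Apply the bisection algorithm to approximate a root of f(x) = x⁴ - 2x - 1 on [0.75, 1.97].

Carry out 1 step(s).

f(x) = x⁴ - 2x - 1
Initial interval: [0.75, 1.97]

Iteration 1:
  c_1 = (0.750000 + 1.970000)/2 = 1.360000
  f(c_1) = f(1.360000) = -0.298980
  f(a) × f(c) ≥ 0, new interval: [1.360000, 1.970000]

After 1 iteration(s), the approximation is c_1 = 1.360000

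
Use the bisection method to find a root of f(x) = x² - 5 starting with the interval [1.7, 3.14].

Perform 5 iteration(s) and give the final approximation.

f(x) = x² - 5
Initial interval: [1.7, 3.14]

Iteration 1:
  c_1 = (1.700000 + 3.140000)/2 = 2.420000
  f(c_1) = f(2.420000) = 0.856400
  f(a) × f(c) < 0, new interval: [1.700000, 2.420000]
Iteration 2:
  c_2 = (1.700000 + 2.420000)/2 = 2.060000
  f(c_2) = f(2.060000) = -0.756400
  f(a) × f(c) ≥ 0, new interval: [2.060000, 2.420000]
Iteration 3:
  c_3 = (2.060000 + 2.420000)/2 = 2.240000
  f(c_3) = f(2.240000) = 0.017600
  f(a) × f(c) < 0, new interval: [2.060000, 2.240000]
Iteration 4:
  c_4 = (2.060000 + 2.240000)/2 = 2.150000
  f(c_4) = f(2.150000) = -0.377500
  f(a) × f(c) ≥ 0, new interval: [2.150000, 2.240000]
Iteration 5:
  c_5 = (2.150000 + 2.240000)/2 = 2.195000
  f(c_5) = f(2.195000) = -0.181975
  f(a) × f(c) ≥ 0, new interval: [2.195000, 2.240000]

After 5 iteration(s), the approximation is c_5 = 2.195000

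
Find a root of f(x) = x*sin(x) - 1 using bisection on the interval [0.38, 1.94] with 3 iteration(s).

f(x) = x*sin(x) - 1
Initial interval: [0.38, 1.94]

Iteration 1:
  c_1 = (0.380000 + 1.940000)/2 = 1.160000
  f(c_1) = f(1.160000) = 0.063492
  f(a) × f(c) < 0, new interval: [0.380000, 1.160000]
Iteration 2:
  c_2 = (0.380000 + 1.160000)/2 = 0.770000
  f(c_2) = f(0.770000) = -0.463976
  f(a) × f(c) ≥ 0, new interval: [0.770000, 1.160000]
Iteration 3:
  c_3 = (0.770000 + 1.160000)/2 = 0.965000
  f(c_3) = f(0.965000) = -0.206723
  f(a) × f(c) ≥ 0, new interval: [0.965000, 1.160000]

After 3 iteration(s), the approximation is c_3 = 0.965000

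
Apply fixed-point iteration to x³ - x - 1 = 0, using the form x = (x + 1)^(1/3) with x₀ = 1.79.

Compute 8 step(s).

Equation: x³ - x - 1 = 0
Fixed-point form: x = (x + 1)^(1/3)
x₀ = 1.79

x_1 = g(1.790000) = 1.407780
x_2 = g(1.407780) = 1.340311
x_3 = g(1.340311) = 1.327673
x_4 = g(1.327673) = 1.325279
x_5 = g(1.325279) = 1.324825
x_6 = g(1.324825) = 1.324738
x_7 = g(1.324738) = 1.324722
x_8 = g(1.324722) = 1.324719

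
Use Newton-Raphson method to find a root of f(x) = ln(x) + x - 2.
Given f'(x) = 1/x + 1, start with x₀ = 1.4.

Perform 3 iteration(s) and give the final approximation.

f(x) = ln(x) + x - 2
f'(x) = 1/x + 1
x₀ = 1.4

Newton-Raphson formula: x_{n+1} = x_n - f(x_n)/f'(x_n)

Iteration 1:
  f(1.400000) = -0.263528
  f'(1.400000) = 1.714286
  x_1 = 1.400000 - (-0.263528)/1.714286 = 1.553725
Iteration 2:
  f(1.553725) = -0.005621
  f'(1.553725) = 1.643615
  x_2 = 1.553725 - (-0.005621)/1.643615 = 1.557144
Iteration 3:
  f(1.557144) = -0.000002
  f'(1.557144) = 1.642201
  x_3 = 1.557144 - (-0.000002)/1.642201 = 1.557146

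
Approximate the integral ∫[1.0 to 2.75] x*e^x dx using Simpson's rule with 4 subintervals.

f(x) = x*e^x
a = 1.0, b = 2.75, n = 4
h = (b - a)/n = 0.437500

Simpson's rule: (h/3)[f(x₀) + 4f(x₁) + 2f(x₂) + ... + f(xₙ)]

x_0 = 1.0000, f(x_0) = 2.718282, coefficient = 1
x_1 = 1.4375, f(x_1) = 6.052101, coefficient = 4
x_2 = 1.8750, f(x_2) = 12.226536, coefficient = 2
x_3 = 2.3125, f(x_3) = 23.355423, coefficient = 4
x_4 = 2.7500, f(x_4) = 43.017238, coefficient = 1

I ≈ (0.437500/3) × 187.818686 = 27.390225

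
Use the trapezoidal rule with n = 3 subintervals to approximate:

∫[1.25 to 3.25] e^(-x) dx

f(x) = e^(-x)
a = 1.25, b = 3.25, n = 3
h = (b - a)/n = 0.666667

Trapezoidal rule: (h/2)[f(x₀) + 2f(x₁) + 2f(x₂) + ... + f(xₙ)]

x_0 = 1.2500, f(x_0) = 0.286505, coefficient = 1
x_1 = 1.9167, f(x_1) = 0.147096, coefficient = 2
x_2 = 2.5833, f(x_2) = 0.075522, coefficient = 2
x_3 = 3.2500, f(x_3) = 0.038774, coefficient = 1

I ≈ (0.666667/2) × 0.770516 = 0.256839
Exact value: 0.247731
Error: 0.009108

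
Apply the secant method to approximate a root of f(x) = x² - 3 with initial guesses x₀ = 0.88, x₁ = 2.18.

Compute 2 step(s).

f(x) = x² - 3
x₀ = 0.88, x₁ = 2.18

Secant formula: x_{n+1} = x_n - f(x_n)(x_n - x_{n-1})/(f(x_n) - f(x_{n-1}))

Iteration 1:
  f(0.880000) = -2.225600
  f(2.180000) = 1.752400
  x_2 = 2.180000 - 1.752400×(2.180000 - 0.880000)/(1.752400 - (-2.225600))
       = 1.607320
Iteration 2:
  f(2.180000) = 1.752400
  f(1.607320) = -0.416522
  x_3 = 1.607320 - (-0.416522)×(1.607320 - 2.180000)/(-0.416522 - 1.752400)
       = 1.717298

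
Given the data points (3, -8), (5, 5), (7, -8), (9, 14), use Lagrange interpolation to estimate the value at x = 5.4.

Lagrange interpolation formula:
P(x) = Σ yᵢ × Lᵢ(x)
where Lᵢ(x) = Π_{j≠i} (x - xⱼ)/(xᵢ - xⱼ)

L_0(5.4) = (5.4 - 5)/(3 - 5) × (5.4 - 7)/(3 - 7) × (5.4 - 9)/(3 - 9) = -0.048000
L_1(5.4) = (5.4 - 3)/(5 - 3) × (5.4 - 7)/(5 - 7) × (5.4 - 9)/(5 - 9) = 0.864000
L_2(5.4) = (5.4 - 3)/(7 - 3) × (5.4 - 5)/(7 - 5) × (5.4 - 9)/(7 - 9) = 0.216000
L_3(5.4) = (5.4 - 3)/(9 - 3) × (5.4 - 5)/(9 - 5) × (5.4 - 7)/(9 - 7) = -0.032000

P(5.4) = (-8)×L_0(5.4) + 5×L_1(5.4) + (-8)×L_2(5.4) + 14×L_3(5.4)
P(5.4) = 2.528000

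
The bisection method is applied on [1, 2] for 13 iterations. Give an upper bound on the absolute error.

Bisection error bound: |error| ≤ (b-a)/2^n
|error| ≤ (2 - 1)/2^13 = 1/2^13
|error| ≤ 0.0001220703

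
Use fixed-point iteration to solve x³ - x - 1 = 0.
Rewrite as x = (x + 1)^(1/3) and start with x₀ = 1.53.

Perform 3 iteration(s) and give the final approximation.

Equation: x³ - x - 1 = 0
Fixed-point form: x = (x + 1)^(1/3)
x₀ = 1.53

x_1 = g(1.530000) = 1.362616
x_2 = g(1.362616) = 1.331878
x_3 = g(1.331878) = 1.326077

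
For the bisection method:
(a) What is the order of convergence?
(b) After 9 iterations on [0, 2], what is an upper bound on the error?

(a) Bisection has linear (order 1) convergence; the error is halved each step.

(b) Error bound = (b-a)/2^n = (2 - 0)/2^{9}
    = 2/2^{9}

(a) 1 (linear); (b) error ≤ 3.91e-03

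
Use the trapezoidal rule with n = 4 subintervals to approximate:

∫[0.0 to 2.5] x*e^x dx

f(x) = x*e^x
a = 0.0, b = 2.5, n = 4
h = (b - a)/n = 0.625000

Trapezoidal rule: (h/2)[f(x₀) + 2f(x₁) + 2f(x₂) + ... + f(xₙ)]

x_0 = 0.0000, f(x_0) = 0.000000, coefficient = 1
x_1 = 0.6250, f(x_1) = 1.167654, coefficient = 2
x_2 = 1.2500, f(x_2) = 4.362929, coefficient = 2
x_3 = 1.8750, f(x_3) = 12.226536, coefficient = 2
x_4 = 2.5000, f(x_4) = 30.456235, coefficient = 1

I ≈ (0.625000/2) × 65.970471 = 20.615772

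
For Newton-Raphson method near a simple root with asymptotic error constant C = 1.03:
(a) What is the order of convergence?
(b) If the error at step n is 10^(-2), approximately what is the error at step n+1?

(a) Newton-Raphson has quadratic (order 2) convergence near simple roots.
    This means |e_{n+1}| ≈ C|e_n|².

(b) With |e_n| = 10^(-2) and C = 1.03:
    |e_{n+1}| ≈ 1.03 × (10^(-2))² = 1.03 × 10^(-4)

(a) 2 (quadratic); (b) |e_{n+1}| ≈ 1.030e-04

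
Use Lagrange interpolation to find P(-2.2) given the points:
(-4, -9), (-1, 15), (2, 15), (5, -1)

Lagrange interpolation formula:
P(x) = Σ yᵢ × Lᵢ(x)
where Lᵢ(x) = Π_{j≠i} (x - xⱼ)/(xᵢ - xⱼ)

L_0(-2.2) = (-2.2 - (-1))/(-4 - (-1)) × (-2.2 - 2)/(-4 - 2) × (-2.2 - 5)/(-4 - 5) = 0.224000
L_1(-2.2) = (-2.2 - (-4))/(-1 - (-4)) × (-2.2 - 2)/(-1 - 2) × (-2.2 - 5)/(-1 - 5) = 1.008000
L_2(-2.2) = (-2.2 - (-4))/(2 - (-4)) × (-2.2 - (-1))/(2 - (-1)) × (-2.2 - 5)/(2 - 5) = -0.288000
L_3(-2.2) = (-2.2 - (-4))/(5 - (-4)) × (-2.2 - (-1))/(5 - (-1)) × (-2.2 - 2)/(5 - 2) = 0.056000

P(-2.2) = (-9)×L_0(-2.2) + 15×L_1(-2.2) + 15×L_2(-2.2) + (-1)×L_3(-2.2)
P(-2.2) = 8.728000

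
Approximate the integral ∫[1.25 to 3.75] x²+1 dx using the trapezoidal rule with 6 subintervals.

f(x) = x²+1
a = 1.25, b = 3.75, n = 6
h = (b - a)/n = 0.416667

Trapezoidal rule: (h/2)[f(x₀) + 2f(x₁) + 2f(x₂) + ... + f(xₙ)]

x_0 = 1.2500, f(x_0) = 2.562500, coefficient = 1
x_1 = 1.6667, f(x_1) = 3.777778, coefficient = 2
x_2 = 2.0833, f(x_2) = 5.340278, coefficient = 2
x_3 = 2.5000, f(x_3) = 7.250000, coefficient = 2
x_4 = 2.9167, f(x_4) = 9.506944, coefficient = 2
x_5 = 3.3333, f(x_5) = 12.111111, coefficient = 2
x_6 = 3.7500, f(x_6) = 15.062500, coefficient = 1

I ≈ (0.416667/2) × 93.597222 = 19.499421
Exact value: 19.427083
Error: 0.072338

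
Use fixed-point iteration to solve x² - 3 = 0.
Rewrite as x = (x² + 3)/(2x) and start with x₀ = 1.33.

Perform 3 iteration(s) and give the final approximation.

Equation: x² - 3 = 0
Fixed-point form: x = (x² + 3)/(2x)
x₀ = 1.33

x_1 = g(1.330000) = 1.792820
x_2 = g(1.792820) = 1.733081
x_3 = g(1.733081) = 1.732051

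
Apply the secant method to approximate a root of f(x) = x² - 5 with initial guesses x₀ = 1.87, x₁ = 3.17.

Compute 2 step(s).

f(x) = x² - 5
x₀ = 1.87, x₁ = 3.17

Secant formula: x_{n+1} = x_n - f(x_n)(x_n - x_{n-1})/(f(x_n) - f(x_{n-1}))

Iteration 1:
  f(1.870000) = -1.503100
  f(3.170000) = 5.048900
  x_2 = 3.170000 - 5.048900×(3.170000 - 1.870000)/(5.048900 - (-1.503100))
       = 2.168234
Iteration 2:
  f(3.170000) = 5.048900
  f(2.168234) = -0.298761
  x_3 = 2.168234 - (-0.298761)×(2.168234 - 3.170000)/(-0.298761 - 5.048900)
       = 2.224200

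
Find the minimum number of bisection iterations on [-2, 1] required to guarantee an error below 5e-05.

We need (b-a)/2^n ≤ 5e-05
(1 - (-2))/2^n ≤ 5e-05
3/2^n ≤ 5e-05
2^n ≥ 60000
n ≥ log₂(60000) = 15.87
n ≥ 16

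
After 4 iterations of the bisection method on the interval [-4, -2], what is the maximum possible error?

Bisection error bound: |error| ≤ (b-a)/2^n
|error| ≤ (-2 - (-4))/2^4 = 2/2^4
|error| ≤ 0.1250000000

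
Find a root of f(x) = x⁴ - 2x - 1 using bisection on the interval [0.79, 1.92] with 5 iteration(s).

f(x) = x⁴ - 2x - 1
Initial interval: [0.79, 1.92]

Iteration 1:
  c_1 = (0.790000 + 1.920000)/2 = 1.355000
  f(c_1) = f(1.355000) = -0.339012
  f(a) × f(c) ≥ 0, new interval: [1.355000, 1.920000]
Iteration 2:
  c_2 = (1.355000 + 1.920000)/2 = 1.637500
  f(c_2) = f(1.637500) = 2.914939
  f(a) × f(c) < 0, new interval: [1.355000, 1.637500]
Iteration 3:
  c_3 = (1.355000 + 1.637500)/2 = 1.496250
  f(c_3) = f(1.496250) = 1.019565
  f(a) × f(c) < 0, new interval: [1.355000, 1.496250]
Iteration 4:
  c_4 = (1.355000 + 1.496250)/2 = 1.425625
  f(c_4) = f(1.425625) = 0.279427
  f(a) × f(c) < 0, new interval: [1.355000, 1.425625]
Iteration 5:
  c_5 = (1.355000 + 1.425625)/2 = 1.390312
  f(c_5) = f(1.390312) = -0.044256
  f(a) × f(c) ≥ 0, new interval: [1.390312, 1.425625]

After 5 iteration(s), the approximation is c_5 = 1.390312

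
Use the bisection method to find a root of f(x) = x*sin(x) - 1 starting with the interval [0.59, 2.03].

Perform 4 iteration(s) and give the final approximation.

f(x) = x*sin(x) - 1
Initial interval: [0.59, 2.03]

Iteration 1:
  c_1 = (0.590000 + 2.030000)/2 = 1.310000
  f(c_1) = f(1.310000) = 0.265702
  f(a) × f(c) < 0, new interval: [0.590000, 1.310000]
Iteration 2:
  c_2 = (0.590000 + 1.310000)/2 = 0.950000
  f(c_2) = f(0.950000) = -0.227255
  f(a) × f(c) ≥ 0, new interval: [0.950000, 1.310000]
Iteration 3:
  c_3 = (0.950000 + 1.310000)/2 = 1.130000
  f(c_3) = f(1.130000) = 0.021986
  f(a) × f(c) < 0, new interval: [0.950000, 1.130000]
Iteration 4:
  c_4 = (0.950000 + 1.130000)/2 = 1.040000
  f(c_4) = f(1.040000) = -0.103100
  f(a) × f(c) ≥ 0, new interval: [1.040000, 1.130000]

After 4 iteration(s), the approximation is c_4 = 1.040000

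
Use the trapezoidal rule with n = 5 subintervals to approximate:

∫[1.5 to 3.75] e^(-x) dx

f(x) = e^(-x)
a = 1.5, b = 3.75, n = 5
h = (b - a)/n = 0.450000

Trapezoidal rule: (h/2)[f(x₀) + 2f(x₁) + 2f(x₂) + ... + f(xₙ)]

x_0 = 1.5000, f(x_0) = 0.223130, coefficient = 1
x_1 = 1.9500, f(x_1) = 0.142274, coefficient = 2
x_2 = 2.4000, f(x_2) = 0.090718, coefficient = 2
x_3 = 2.8500, f(x_3) = 0.057844, coefficient = 2
x_4 = 3.3000, f(x_4) = 0.036883, coefficient = 2
x_5 = 3.7500, f(x_5) = 0.023518, coefficient = 1

I ≈ (0.450000/2) × 0.902087 = 0.202970
Exact value: 0.199612
Error: 0.003357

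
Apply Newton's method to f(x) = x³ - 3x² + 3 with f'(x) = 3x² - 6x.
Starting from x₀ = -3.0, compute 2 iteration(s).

f(x) = x³ - 3x² + 3
f'(x) = 3x² - 6x
x₀ = -3.0

Newton-Raphson formula: x_{n+1} = x_n - f(x_n)/f'(x_n)

Iteration 1:
  f(-3.000000) = -51.000000
  f'(-3.000000) = 45.000000
  x_1 = -3.000000 - (-51.000000)/45.000000 = -1.866667
Iteration 2:
  f(-1.866667) = -13.957630
  f'(-1.866667) = 21.653333
  x_2 = -1.866667 - (-13.957630)/21.653333 = -1.222072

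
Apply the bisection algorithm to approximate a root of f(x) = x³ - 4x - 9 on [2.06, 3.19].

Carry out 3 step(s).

f(x) = x³ - 4x - 9
Initial interval: [2.06, 3.19]

Iteration 1:
  c_1 = (2.060000 + 3.190000)/2 = 2.625000
  f(c_1) = f(2.625000) = -1.412109
  f(a) × f(c) ≥ 0, new interval: [2.625000, 3.190000]
Iteration 2:
  c_2 = (2.625000 + 3.190000)/2 = 2.907500
  f(c_2) = f(2.907500) = 3.948715
  f(a) × f(c) < 0, new interval: [2.625000, 2.907500]
Iteration 3:
  c_3 = (2.625000 + 2.907500)/2 = 2.766250
  f(c_3) = f(2.766250) = 1.102730
  f(a) × f(c) < 0, new interval: [2.625000, 2.766250]

After 3 iteration(s), the approximation is c_3 = 2.766250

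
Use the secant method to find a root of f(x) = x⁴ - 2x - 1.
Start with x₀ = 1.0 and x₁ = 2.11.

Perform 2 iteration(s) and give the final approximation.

f(x) = x⁴ - 2x - 1
x₀ = 1.0, x₁ = 2.11

Secant formula: x_{n+1} = x_n - f(x_n)(x_n - x_{n-1})/(f(x_n) - f(x_{n-1}))

Iteration 1:
  f(1.000000) = -2.000000
  f(2.110000) = 14.601194
  x_2 = 2.110000 - 14.601194×(2.110000 - 1.000000)/(14.601194 - (-2.000000))
       = 1.133725
Iteration 2:
  f(2.110000) = 14.601194
  f(1.133725) = -1.615369
  x_3 = 1.133725 - (-1.615369)×(1.133725 - 2.110000)/(-1.615369 - 14.601194)
       = 1.230974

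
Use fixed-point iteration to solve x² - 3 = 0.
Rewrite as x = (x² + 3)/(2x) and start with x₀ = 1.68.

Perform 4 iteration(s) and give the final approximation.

Equation: x² - 3 = 0
Fixed-point form: x = (x² + 3)/(2x)
x₀ = 1.68

x_1 = g(1.680000) = 1.732857
x_2 = g(1.732857) = 1.732051
x_3 = g(1.732051) = 1.732051
x_4 = g(1.732051) = 1.732051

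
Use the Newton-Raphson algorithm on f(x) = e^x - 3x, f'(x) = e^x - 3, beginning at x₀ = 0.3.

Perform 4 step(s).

f(x) = e^x - 3x
f'(x) = e^x - 3
x₀ = 0.3

Newton-Raphson formula: x_{n+1} = x_n - f(x_n)/f'(x_n)

Iteration 1:
  f(0.300000) = 0.449859
  f'(0.300000) = -1.650141
  x_1 = 0.300000 - 0.449859/(-1.650141) = 0.572618
Iteration 2:
  f(0.572618) = 0.055048
  f'(0.572618) = -1.227097
  x_2 = 0.572618 - 0.055048/(-1.227097) = 0.617479
Iteration 3:
  f(0.617479) = 0.001811
  f'(0.617479) = -1.145753
  x_3 = 0.617479 - 0.001811/(-1.145753) = 0.619059
Iteration 4:
  f(0.619059) = 0.000002
  f'(0.619059) = -1.142820
  x_4 = 0.619059 - 0.000002/(-1.142820) = 0.619061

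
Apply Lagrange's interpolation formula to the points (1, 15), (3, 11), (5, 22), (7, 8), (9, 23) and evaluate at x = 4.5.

Lagrange interpolation formula:
P(x) = Σ yᵢ × Lᵢ(x)
where Lᵢ(x) = Π_{j≠i} (x - xⱼ)/(xᵢ - xⱼ)

L_0(4.5) = (4.5 - 3)/(1 - 3) × (4.5 - 5)/(1 - 5) × (4.5 - 7)/(1 - 7) × (4.5 - 9)/(1 - 9) = -0.021973
L_1(4.5) = (4.5 - 1)/(3 - 1) × (4.5 - 5)/(3 - 5) × (4.5 - 7)/(3 - 7) × (4.5 - 9)/(3 - 9) = 0.205078
L_2(4.5) = (4.5 - 1)/(5 - 1) × (4.5 - 3)/(5 - 3) × (4.5 - 7)/(5 - 7) × (4.5 - 9)/(5 - 9) = 0.922852
L_3(4.5) = (4.5 - 1)/(7 - 1) × (4.5 - 3)/(7 - 3) × (4.5 - 5)/(7 - 5) × (4.5 - 9)/(7 - 9) = -0.123047
L_4(4.5) = (4.5 - 1)/(9 - 1) × (4.5 - 3)/(9 - 3) × (4.5 - 5)/(9 - 5) × (4.5 - 7)/(9 - 7) = 0.017090

P(4.5) = 15×L_0(4.5) + 11×L_1(4.5) + 22×L_2(4.5) + 8×L_3(4.5) + 23×L_4(4.5)
P(4.5) = 21.637695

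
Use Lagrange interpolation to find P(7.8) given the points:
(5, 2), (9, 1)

Lagrange interpolation formula:
P(x) = Σ yᵢ × Lᵢ(x)
where Lᵢ(x) = Π_{j≠i} (x - xⱼ)/(xᵢ - xⱼ)

L_0(7.8) = (7.8 - 9)/(5 - 9) = 0.300000
L_1(7.8) = (7.8 - 5)/(9 - 5) = 0.700000

P(7.8) = 2×L_0(7.8) + 1×L_1(7.8)
P(7.8) = 1.300000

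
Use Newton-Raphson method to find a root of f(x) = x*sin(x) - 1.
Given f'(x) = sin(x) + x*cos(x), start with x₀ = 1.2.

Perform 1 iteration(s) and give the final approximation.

f(x) = x*sin(x) - 1
f'(x) = sin(x) + x*cos(x)
x₀ = 1.2

Newton-Raphson formula: x_{n+1} = x_n - f(x_n)/f'(x_n)

Iteration 1:
  f(1.200000) = 0.118447
  f'(1.200000) = 1.366868
  x_1 = 1.200000 - 0.118447/1.366868 = 1.113344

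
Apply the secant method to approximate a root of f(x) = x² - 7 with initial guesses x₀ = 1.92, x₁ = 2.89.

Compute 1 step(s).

f(x) = x² - 7
x₀ = 1.92, x₁ = 2.89

Secant formula: x_{n+1} = x_n - f(x_n)(x_n - x_{n-1})/(f(x_n) - f(x_{n-1}))

Iteration 1:
  f(1.920000) = -3.313600
  f(2.890000) = 1.352100
  x_2 = 2.890000 - 1.352100×(2.890000 - 1.920000)/(1.352100 - (-3.313600))
       = 2.608898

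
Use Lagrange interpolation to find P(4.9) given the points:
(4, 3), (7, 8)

Lagrange interpolation formula:
P(x) = Σ yᵢ × Lᵢ(x)
where Lᵢ(x) = Π_{j≠i} (x - xⱼ)/(xᵢ - xⱼ)

L_0(4.9) = (4.9 - 7)/(4 - 7) = 0.700000
L_1(4.9) = (4.9 - 4)/(7 - 4) = 0.300000

P(4.9) = 3×L_0(4.9) + 8×L_1(4.9)
P(4.9) = 4.500000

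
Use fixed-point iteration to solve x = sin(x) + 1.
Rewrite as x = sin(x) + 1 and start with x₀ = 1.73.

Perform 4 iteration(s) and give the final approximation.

Equation: x = sin(x) + 1
Fixed-point form: x = sin(x) + 1
x₀ = 1.73

x_1 = g(1.730000) = 1.987354
x_2 = g(1.987354) = 1.914487
x_3 = g(1.914487) = 1.941517
x_4 = g(1.941517) = 1.932066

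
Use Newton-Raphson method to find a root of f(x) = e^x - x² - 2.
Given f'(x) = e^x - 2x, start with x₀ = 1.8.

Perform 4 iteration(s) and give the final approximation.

f(x) = e^x - x² - 2
f'(x) = e^x - 2x
x₀ = 1.8

Newton-Raphson formula: x_{n+1} = x_n - f(x_n)/f'(x_n)

Iteration 1:
  f(1.800000) = 0.809647
  f'(1.800000) = 2.449647
  x_1 = 1.800000 - 0.809647/2.449647 = 1.469484
Iteration 2:
  f(1.469484) = 0.187608
  f'(1.469484) = 1.408024
  x_2 = 1.469484 - 0.187608/1.408024 = 1.336242
Iteration 3:
  f(1.336242) = 0.019175
  f'(1.336242) = 1.132234
  x_3 = 1.336242 - 0.019175/1.132234 = 1.319306
Iteration 4:
  f(1.319306) = 0.000256
  f'(1.319306) = 1.102212
  x_4 = 1.319306 - 0.000256/1.102212 = 1.319074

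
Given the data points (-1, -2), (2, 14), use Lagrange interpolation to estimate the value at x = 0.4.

Lagrange interpolation formula:
P(x) = Σ yᵢ × Lᵢ(x)
where Lᵢ(x) = Π_{j≠i} (x - xⱼ)/(xᵢ - xⱼ)

L_0(0.4) = (0.4 - 2)/(-1 - 2) = 0.533333
L_1(0.4) = (0.4 - (-1))/(2 - (-1)) = 0.466667

P(0.4) = (-2)×L_0(0.4) + 14×L_1(0.4)
P(0.4) = 5.466667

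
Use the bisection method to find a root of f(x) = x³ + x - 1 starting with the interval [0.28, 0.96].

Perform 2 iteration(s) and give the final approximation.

f(x) = x³ + x - 1
Initial interval: [0.28, 0.96]

Iteration 1:
  c_1 = (0.280000 + 0.960000)/2 = 0.620000
  f(c_1) = f(0.620000) = -0.141672
  f(a) × f(c) ≥ 0, new interval: [0.620000, 0.960000]
Iteration 2:
  c_2 = (0.620000 + 0.960000)/2 = 0.790000
  f(c_2) = f(0.790000) = 0.283039
  f(a) × f(c) < 0, new interval: [0.620000, 0.790000]

After 2 iteration(s), the approximation is c_2 = 0.790000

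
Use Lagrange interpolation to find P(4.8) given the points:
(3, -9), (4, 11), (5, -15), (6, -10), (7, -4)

Lagrange interpolation formula:
P(x) = Σ yᵢ × Lᵢ(x)
where Lᵢ(x) = Π_{j≠i} (x - xⱼ)/(xᵢ - xⱼ)

L_0(4.8) = (4.8 - 4)/(3 - 4) × (4.8 - 5)/(3 - 5) × (4.8 - 6)/(3 - 6) × (4.8 - 7)/(3 - 7) = -0.017600
L_1(4.8) = (4.8 - 3)/(4 - 3) × (4.8 - 5)/(4 - 5) × (4.8 - 6)/(4 - 6) × (4.8 - 7)/(4 - 7) = 0.158400
L_2(4.8) = (4.8 - 3)/(5 - 3) × (4.8 - 4)/(5 - 4) × (4.8 - 6)/(5 - 6) × (4.8 - 7)/(5 - 7) = 0.950400
L_3(4.8) = (4.8 - 3)/(6 - 3) × (4.8 - 4)/(6 - 4) × (4.8 - 5)/(6 - 5) × (4.8 - 7)/(6 - 7) = -0.105600
L_4(4.8) = (4.8 - 3)/(7 - 3) × (4.8 - 4)/(7 - 4) × (4.8 - 5)/(7 - 5) × (4.8 - 6)/(7 - 6) = 0.014400

P(4.8) = (-9)×L_0(4.8) + 11×L_1(4.8) + (-15)×L_2(4.8) + (-10)×L_3(4.8) + (-4)×L_4(4.8)
P(4.8) = -11.356800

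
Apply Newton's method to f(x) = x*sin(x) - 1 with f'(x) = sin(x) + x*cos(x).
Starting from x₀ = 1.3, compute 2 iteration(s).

f(x) = x*sin(x) - 1
f'(x) = sin(x) + x*cos(x)
x₀ = 1.3

Newton-Raphson formula: x_{n+1} = x_n - f(x_n)/f'(x_n)

Iteration 1:
  f(1.300000) = 0.252626
  f'(1.300000) = 1.311307
  x_1 = 1.300000 - 0.252626/1.311307 = 1.107348
Iteration 2:
  f(1.107348) = -0.009459
  f'(1.107348) = 1.389540
  x_2 = 1.107348 - (-0.009459)/1.389540 = 1.114155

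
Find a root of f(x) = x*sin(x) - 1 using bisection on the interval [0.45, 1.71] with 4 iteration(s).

f(x) = x*sin(x) - 1
Initial interval: [0.45, 1.71]

Iteration 1:
  c_1 = (0.450000 + 1.710000)/2 = 1.080000
  f(c_1) = f(1.080000) = -0.047486
  f(a) × f(c) ≥ 0, new interval: [1.080000, 1.710000]
Iteration 2:
  c_2 = (1.080000 + 1.710000)/2 = 1.395000
  f(c_2) = f(1.395000) = 0.373500
  f(a) × f(c) < 0, new interval: [1.080000, 1.395000]
Iteration 3:
  c_3 = (1.080000 + 1.395000)/2 = 1.237500
  f(c_3) = f(1.237500) = 0.169399
  f(a) × f(c) < 0, new interval: [1.080000, 1.237500]
Iteration 4:
  c_4 = (1.080000 + 1.237500)/2 = 1.158750
  f(c_4) = f(1.158750) = 0.061766
  f(a) × f(c) < 0, new interval: [1.080000, 1.158750]

After 4 iteration(s), the approximation is c_4 = 1.158750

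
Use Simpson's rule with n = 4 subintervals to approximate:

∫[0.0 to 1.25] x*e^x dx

f(x) = x*e^x
a = 0.0, b = 1.25, n = 4
h = (b - a)/n = 0.312500

Simpson's rule: (h/3)[f(x₀) + 4f(x₁) + 2f(x₂) + ... + f(xₙ)]

x_0 = 0.0000, f(x_0) = 0.000000, coefficient = 1
x_1 = 0.3125, f(x_1) = 0.427137, coefficient = 4
x_2 = 0.6250, f(x_2) = 1.167654, coefficient = 2
x_3 = 0.9375, f(x_3) = 2.393990, coefficient = 4
x_4 = 1.2500, f(x_4) = 4.362929, coefficient = 1

I ≈ (0.312500/3) × 17.982744 = 1.873203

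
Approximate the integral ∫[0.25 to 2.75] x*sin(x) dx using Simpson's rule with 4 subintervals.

f(x) = x*sin(x)
a = 0.25, b = 2.75, n = 4
h = (b - a)/n = 0.625000

Simpson's rule: (h/3)[f(x₀) + 4f(x₁) + 2f(x₂) + ... + f(xₙ)]

x_0 = 0.2500, f(x_0) = 0.061851, coefficient = 1
x_1 = 0.8750, f(x_1) = 0.671601, coefficient = 4
x_2 = 1.5000, f(x_2) = 1.496242, coefficient = 2
x_3 = 2.1250, f(x_3) = 1.806930, coefficient = 4
x_4 = 2.7500, f(x_4) = 1.049568, coefficient = 1

I ≈ (0.625000/3) × 14.018024 = 2.920422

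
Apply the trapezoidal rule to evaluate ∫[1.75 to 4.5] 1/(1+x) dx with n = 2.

f(x) = 1/(1+x)
a = 1.75, b = 4.5, n = 2
h = (b - a)/n = 1.375000

Trapezoidal rule: (h/2)[f(x₀) + 2f(x₁) + 2f(x₂) + ... + f(xₙ)]

x_0 = 1.7500, f(x_0) = 0.363636, coefficient = 1
x_1 = 3.1250, f(x_1) = 0.242424, coefficient = 2
x_2 = 4.5000, f(x_2) = 0.181818, coefficient = 1

I ≈ (1.375000/2) × 1.030303 = 0.708333
Exact value: 0.693147
Error: 0.015186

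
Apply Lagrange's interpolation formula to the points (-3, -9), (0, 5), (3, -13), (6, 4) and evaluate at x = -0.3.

Lagrange interpolation formula:
P(x) = Σ yᵢ × Lᵢ(x)
where Lᵢ(x) = Π_{j≠i} (x - xⱼ)/(xᵢ - xⱼ)

L_0(-0.3) = (-0.3 - 0)/(-3 - 0) × (-0.3 - 3)/(-3 - 3) × (-0.3 - 6)/(-3 - 6) = 0.038500
L_1(-0.3) = (-0.3 - (-3))/(0 - (-3)) × (-0.3 - 3)/(0 - 3) × (-0.3 - 6)/(0 - 6) = 1.039500
L_2(-0.3) = (-0.3 - (-3))/(3 - (-3)) × (-0.3 - 0)/(3 - 0) × (-0.3 - 6)/(3 - 6) = -0.094500
L_3(-0.3) = (-0.3 - (-3))/(6 - (-3)) × (-0.3 - 0)/(6 - 0) × (-0.3 - 3)/(6 - 3) = 0.016500

P(-0.3) = (-9)×L_0(-0.3) + 5×L_1(-0.3) + (-13)×L_2(-0.3) + 4×L_3(-0.3)
P(-0.3) = 6.145500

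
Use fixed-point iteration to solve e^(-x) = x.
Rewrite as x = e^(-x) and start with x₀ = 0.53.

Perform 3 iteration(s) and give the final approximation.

Equation: e^(-x) = x
Fixed-point form: x = e^(-x)
x₀ = 0.53

x_1 = g(0.530000) = 0.588605
x_2 = g(0.588605) = 0.555101
x_3 = g(0.555101) = 0.574014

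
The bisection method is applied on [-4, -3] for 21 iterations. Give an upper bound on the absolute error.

Bisection error bound: |error| ≤ (b-a)/2^n
|error| ≤ (-3 - (-4))/2^21 = 1/2^21
|error| ≤ 0.0000004768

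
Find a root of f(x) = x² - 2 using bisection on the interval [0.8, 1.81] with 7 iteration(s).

f(x) = x² - 2
Initial interval: [0.8, 1.81]

Iteration 1:
  c_1 = (0.800000 + 1.810000)/2 = 1.305000
  f(c_1) = f(1.305000) = -0.296975
  f(a) × f(c) ≥ 0, new interval: [1.305000, 1.810000]
Iteration 2:
  c_2 = (1.305000 + 1.810000)/2 = 1.557500
  f(c_2) = f(1.557500) = 0.425806
  f(a) × f(c) < 0, new interval: [1.305000, 1.557500]
Iteration 3:
  c_3 = (1.305000 + 1.557500)/2 = 1.431250
  f(c_3) = f(1.431250) = 0.048477
  f(a) × f(c) < 0, new interval: [1.305000, 1.431250]
Iteration 4:
  c_4 = (1.305000 + 1.431250)/2 = 1.368125
  f(c_4) = f(1.368125) = -0.128234
  f(a) × f(c) ≥ 0, new interval: [1.368125, 1.431250]
Iteration 5:
  c_5 = (1.368125 + 1.431250)/2 = 1.399688
  f(c_5) = f(1.399688) = -0.040875
  f(a) × f(c) ≥ 0, new interval: [1.399688, 1.431250]
Iteration 6:
  c_6 = (1.399688 + 1.431250)/2 = 1.415469
  f(c_6) = f(1.415469) = 0.003552
  f(a) × f(c) < 0, new interval: [1.399688, 1.415469]
Iteration 7:
  c_7 = (1.399688 + 1.415469)/2 = 1.407578
  f(c_7) = f(1.407578) = -0.018724
  f(a) × f(c) ≥ 0, new interval: [1.407578, 1.415469]

After 7 iteration(s), the approximation is c_7 = 1.407578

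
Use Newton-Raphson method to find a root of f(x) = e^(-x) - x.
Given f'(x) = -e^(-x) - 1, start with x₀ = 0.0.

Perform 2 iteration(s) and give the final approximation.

f(x) = e^(-x) - x
f'(x) = -e^(-x) - 1
x₀ = 0.0

Newton-Raphson formula: x_{n+1} = x_n - f(x_n)/f'(x_n)

Iteration 1:
  f(0.000000) = 1.000000
  f'(0.000000) = -2.000000
  x_1 = 0.000000 - 1.000000/(-2.000000) = 0.500000
Iteration 2:
  f(0.500000) = 0.106531
  f'(0.500000) = -1.606531
  x_2 = 0.500000 - 0.106531/(-1.606531) = 0.566311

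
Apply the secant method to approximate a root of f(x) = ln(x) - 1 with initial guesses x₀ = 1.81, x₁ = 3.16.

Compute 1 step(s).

f(x) = ln(x) - 1
x₀ = 1.81, x₁ = 3.16

Secant formula: x_{n+1} = x_n - f(x_n)(x_n - x_{n-1})/(f(x_n) - f(x_{n-1}))

Iteration 1:
  f(1.810000) = -0.406673
  f(3.160000) = 0.150572
  x_2 = 3.160000 - 0.150572×(3.160000 - 1.810000)/(0.150572 - (-0.406673))
       = 2.795219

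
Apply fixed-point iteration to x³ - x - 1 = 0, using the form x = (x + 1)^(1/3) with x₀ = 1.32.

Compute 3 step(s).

Equation: x³ - x - 1 = 0
Fixed-point form: x = (x + 1)^(1/3)
x₀ = 1.32

x_1 = g(1.320000) = 1.323821
x_2 = g(1.323821) = 1.324548
x_3 = g(1.324548) = 1.324686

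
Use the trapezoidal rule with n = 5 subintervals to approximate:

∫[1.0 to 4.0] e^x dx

f(x) = e^x
a = 1.0, b = 4.0, n = 5
h = (b - a)/n = 0.600000

Trapezoidal rule: (h/2)[f(x₀) + 2f(x₁) + 2f(x₂) + ... + f(xₙ)]

x_0 = 1.0000, f(x_0) = 2.718282, coefficient = 1
x_1 = 1.6000, f(x_1) = 4.953032, coefficient = 2
x_2 = 2.2000, f(x_2) = 9.025013, coefficient = 2
x_3 = 2.8000, f(x_3) = 16.444647, coefficient = 2
x_4 = 3.4000, f(x_4) = 29.964100, coefficient = 2
x_5 = 4.0000, f(x_5) = 54.598150, coefficient = 1

I ≈ (0.600000/2) × 178.090017 = 53.427005
Exact value: 51.879868
Error: 1.547137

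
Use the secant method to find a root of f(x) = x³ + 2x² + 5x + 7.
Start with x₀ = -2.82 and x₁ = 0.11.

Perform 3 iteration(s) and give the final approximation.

f(x) = x³ + 2x² + 5x + 7
x₀ = -2.82, x₁ = 0.11

Secant formula: x_{n+1} = x_n - f(x_n)(x_n - x_{n-1})/(f(x_n) - f(x_{n-1}))

Iteration 1:
  f(-2.820000) = -13.620968
  f(0.110000) = 7.575531
  x_2 = 0.110000 - 7.575531×(0.110000 - (-2.820000))/(7.575531 - (-13.620968))
       = -0.937168
Iteration 2:
  f(0.110000) = 7.575531
  f(-0.937168) = 3.247626
  x_3 = -0.937168 - 3.247626×(-0.937168 - 0.110000)/(3.247626 - 7.575531)
       = -1.722956
Iteration 3:
  f(-0.937168) = 3.247626
  f(-1.722956) = -0.792351
  x_4 = -1.722956 - (-0.792351)×(-1.722956 - (-0.937168))/(-0.792351 - 3.247626)
       = -1.568841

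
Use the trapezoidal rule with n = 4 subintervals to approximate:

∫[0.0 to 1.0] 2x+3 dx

f(x) = 2x+3
a = 0.0, b = 1.0, n = 4
h = (b - a)/n = 0.250000

Trapezoidal rule: (h/2)[f(x₀) + 2f(x₁) + 2f(x₂) + ... + f(xₙ)]

x_0 = 0.0000, f(x_0) = 3.000000, coefficient = 1
x_1 = 0.2500, f(x_1) = 3.500000, coefficient = 2
x_2 = 0.5000, f(x_2) = 4.000000, coefficient = 2
x_3 = 0.7500, f(x_3) = 4.500000, coefficient = 2
x_4 = 1.0000, f(x_4) = 5.000000, coefficient = 1

I ≈ (0.250000/2) × 32.000000 = 4.000000
Exact value: 4.000000
Error: 0.000000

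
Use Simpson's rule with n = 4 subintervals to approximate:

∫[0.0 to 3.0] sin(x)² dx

f(x) = sin(x)²
a = 0.0, b = 3.0, n = 4
h = (b - a)/n = 0.750000

Simpson's rule: (h/3)[f(x₀) + 4f(x₁) + 2f(x₂) + ... + f(xₙ)]

x_0 = 0.0000, f(x_0) = 0.000000, coefficient = 1
x_1 = 0.7500, f(x_1) = 0.464631, coefficient = 4
x_2 = 1.5000, f(x_2) = 0.994996, coefficient = 2
x_3 = 2.2500, f(x_3) = 0.605398, coefficient = 4
x_4 = 3.0000, f(x_4) = 0.019915, coefficient = 1

I ≈ (0.750000/3) × 6.290025 = 1.572506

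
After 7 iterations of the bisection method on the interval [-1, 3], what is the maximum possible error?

Bisection error bound: |error| ≤ (b-a)/2^n
|error| ≤ (3 - (-1))/2^7 = 4/2^7
|error| ≤ 0.0312500000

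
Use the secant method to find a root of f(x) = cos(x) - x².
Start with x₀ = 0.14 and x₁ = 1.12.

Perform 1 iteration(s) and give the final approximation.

f(x) = cos(x) - x²
x₀ = 0.14, x₁ = 1.12

Secant formula: x_{n+1} = x_n - f(x_n)(x_n - x_{n-1})/(f(x_n) - f(x_{n-1}))

Iteration 1:
  f(0.140000) = 0.970616
  f(1.120000) = -0.818718
  x_2 = 1.120000 - (-0.818718)×(1.120000 - 0.140000)/(-0.818718 - 0.970616)
       = 0.671597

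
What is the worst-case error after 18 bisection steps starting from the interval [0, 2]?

Bisection error bound: |error| ≤ (b-a)/2^n
|error| ≤ (2 - 0)/2^18 = 2/2^18
|error| ≤ 0.0000076294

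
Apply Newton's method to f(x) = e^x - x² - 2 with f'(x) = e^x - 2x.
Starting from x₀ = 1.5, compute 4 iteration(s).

f(x) = e^x - x² - 2
f'(x) = e^x - 2x
x₀ = 1.5

Newton-Raphson formula: x_{n+1} = x_n - f(x_n)/f'(x_n)

Iteration 1:
  f(1.500000) = 0.231689
  f'(1.500000) = 1.481689
  x_1 = 1.500000 - 0.231689/1.481689 = 1.343632
Iteration 2:
  f(1.343632) = 0.027592
  f'(1.343632) = 1.145675
  x_2 = 1.343632 - 0.027592/1.145675 = 1.319548
Iteration 3:
  f(1.319548) = 0.000523
  f'(1.319548) = 1.102634
  x_3 = 1.319548 - 0.000523/1.102634 = 1.319074
Iteration 4:
  f(1.319074) = 0.000000
  f'(1.319074) = 1.101808
  x_4 = 1.319074 - 0.000000/1.101808 = 1.319074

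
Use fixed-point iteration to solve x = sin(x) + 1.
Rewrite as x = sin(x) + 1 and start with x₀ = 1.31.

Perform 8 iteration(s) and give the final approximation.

Equation: x = sin(x) + 1
Fixed-point form: x = sin(x) + 1
x₀ = 1.31

x_1 = g(1.310000) = 1.966185
x_2 = g(1.966185) = 1.922847
x_3 = g(1.922847) = 1.938668
x_4 = g(1.938668) = 1.933095
x_5 = g(1.933095) = 1.935085
x_6 = g(1.935085) = 1.934378
x_7 = g(1.934378) = 1.934629
x_8 = g(1.934629) = 1.934540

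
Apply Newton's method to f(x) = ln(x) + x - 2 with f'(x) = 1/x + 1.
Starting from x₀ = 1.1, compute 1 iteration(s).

f(x) = ln(x) + x - 2
f'(x) = 1/x + 1
x₀ = 1.1

Newton-Raphson formula: x_{n+1} = x_n - f(x_n)/f'(x_n)

Iteration 1:
  f(1.100000) = -0.804690
  f'(1.100000) = 1.909091
  x_1 = 1.100000 - (-0.804690)/1.909091 = 1.521504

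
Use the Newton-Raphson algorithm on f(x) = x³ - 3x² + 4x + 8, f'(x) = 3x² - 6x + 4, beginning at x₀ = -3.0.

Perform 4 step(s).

f(x) = x³ - 3x² + 4x + 8
f'(x) = 3x² - 6x + 4
x₀ = -3.0

Newton-Raphson formula: x_{n+1} = x_n - f(x_n)/f'(x_n)

Iteration 1:
  f(-3.000000) = -58.000000
  f'(-3.000000) = 49.000000
  x_1 = -3.000000 - (-58.000000)/49.000000 = -1.816327
Iteration 2:
  f(-1.816327) = -15.154570
  f'(-1.816327) = 24.795085
  x_2 = -1.816327 - (-15.154570)/24.795085 = -1.205134
Iteration 3:
  f(-1.205134) = -2.927854
  f'(-1.205134) = 15.587848
  x_3 = -1.205134 - (-2.927854)/15.587848 = -1.017305
Iteration 4:
  f(-1.017305) = -0.226764
  f'(-1.017305) = 13.208555
  x_4 = -1.017305 - (-0.226764)/13.208555 = -1.000137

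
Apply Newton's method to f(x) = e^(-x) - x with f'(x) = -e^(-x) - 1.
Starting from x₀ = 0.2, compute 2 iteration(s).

f(x) = e^(-x) - x
f'(x) = -e^(-x) - 1
x₀ = 0.2

Newton-Raphson formula: x_{n+1} = x_n - f(x_n)/f'(x_n)

Iteration 1:
  f(0.200000) = 0.618731
  f'(0.200000) = -1.818731
  x_1 = 0.200000 - 0.618731/(-1.818731) = 0.540199
Iteration 2:
  f(0.540199) = 0.042433
  f'(0.540199) = -1.582632
  x_2 = 0.540199 - 0.042433/(-1.582632) = 0.567011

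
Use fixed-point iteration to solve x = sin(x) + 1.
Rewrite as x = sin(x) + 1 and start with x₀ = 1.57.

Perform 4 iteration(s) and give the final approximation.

Equation: x = sin(x) + 1
Fixed-point form: x = sin(x) + 1
x₀ = 1.57

x_1 = g(1.570000) = 2.000000
x_2 = g(2.000000) = 1.909298
x_3 = g(1.909298) = 1.943253
x_4 = g(1.943253) = 1.931436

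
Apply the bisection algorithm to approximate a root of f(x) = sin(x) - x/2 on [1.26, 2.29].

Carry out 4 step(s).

f(x) = sin(x) - x/2
Initial interval: [1.26, 2.29]

Iteration 1:
  c_1 = (1.260000 + 2.290000)/2 = 1.775000
  f(c_1) = f(1.775000) = 0.091723
  f(a) × f(c) ≥ 0, new interval: [1.775000, 2.290000]
Iteration 2:
  c_2 = (1.775000 + 2.290000)/2 = 2.032500
  f(c_2) = f(2.032500) = -0.120955
  f(a) × f(c) < 0, new interval: [1.775000, 2.032500]
Iteration 3:
  c_3 = (1.775000 + 2.032500)/2 = 1.903750
  f(c_3) = f(1.903750) = -0.006794
  f(a) × f(c) < 0, new interval: [1.775000, 1.903750]
Iteration 4:
  c_4 = (1.775000 + 1.903750)/2 = 1.839375
  f(c_4) = f(1.839375) = 0.044462
  f(a) × f(c) ≥ 0, new interval: [1.839375, 1.903750]

After 4 iteration(s), the approximation is c_4 = 1.839375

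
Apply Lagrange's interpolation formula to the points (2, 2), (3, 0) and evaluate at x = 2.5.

Lagrange interpolation formula:
P(x) = Σ yᵢ × Lᵢ(x)
where Lᵢ(x) = Π_{j≠i} (x - xⱼ)/(xᵢ - xⱼ)

L_0(2.5) = (2.5 - 3)/(2 - 3) = 0.500000
L_1(2.5) = (2.5 - 2)/(3 - 2) = 0.500000

P(2.5) = 2×L_0(2.5) + 0×L_1(2.5)
P(2.5) = 1.000000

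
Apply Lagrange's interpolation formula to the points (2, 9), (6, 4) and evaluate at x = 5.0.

Lagrange interpolation formula:
P(x) = Σ yᵢ × Lᵢ(x)
where Lᵢ(x) = Π_{j≠i} (x - xⱼ)/(xᵢ - xⱼ)

L_0(5.0) = (5.0 - 6)/(2 - 6) = 0.250000
L_1(5.0) = (5.0 - 2)/(6 - 2) = 0.750000

P(5.0) = 9×L_0(5.0) + 4×L_1(5.0)
P(5.0) = 5.250000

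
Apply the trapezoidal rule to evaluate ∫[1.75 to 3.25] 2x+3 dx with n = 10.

f(x) = 2x+3
a = 1.75, b = 3.25, n = 10
h = (b - a)/n = 0.150000

Trapezoidal rule: (h/2)[f(x₀) + 2f(x₁) + 2f(x₂) + ... + f(xₙ)]

x_0 = 1.7500, f(x_0) = 6.500000, coefficient = 1
x_1 = 1.9000, f(x_1) = 6.800000, coefficient = 2
x_2 = 2.0500, f(x_2) = 7.100000, coefficient = 2
x_3 = 2.2000, f(x_3) = 7.400000, coefficient = 2
x_4 = 2.3500, f(x_4) = 7.700000, coefficient = 2
x_5 = 2.5000, f(x_5) = 8.000000, coefficient = 2
x_6 = 2.6500, f(x_6) = 8.300000, coefficient = 2
x_7 = 2.8000, f(x_7) = 8.600000, coefficient = 2
x_8 = 2.9500, f(x_8) = 8.900000, coefficient = 2
x_9 = 3.1000, f(x_9) = 9.200000, coefficient = 2
x_10 = 3.2500, f(x_10) = 9.500000, coefficient = 1

I ≈ (0.150000/2) × 160.000000 = 12.000000
Exact value: 12.000000
Error: 0.000000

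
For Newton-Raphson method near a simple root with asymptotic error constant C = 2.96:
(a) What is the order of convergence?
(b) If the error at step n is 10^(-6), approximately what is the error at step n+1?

(a) Newton-Raphson has quadratic (order 2) convergence near simple roots.
    This means |e_{n+1}| ≈ C|e_n|².

(b) With |e_n| = 10^(-6) and C = 2.96:
    |e_{n+1}| ≈ 2.96 × (10^(-6))² = 2.96 × 10^(-12)

(a) 2 (quadratic); (b) |e_{n+1}| ≈ 2.960e-12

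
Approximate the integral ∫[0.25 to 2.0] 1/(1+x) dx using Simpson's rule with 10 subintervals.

f(x) = 1/(1+x)
a = 0.25, b = 2.0, n = 10
h = (b - a)/n = 0.175000

Simpson's rule: (h/3)[f(x₀) + 4f(x₁) + 2f(x₂) + ... + f(xₙ)]

x_0 = 0.2500, f(x_0) = 0.800000, coefficient = 1
x_1 = 0.4250, f(x_1) = 0.701754, coefficient = 4
x_2 = 0.6000, f(x_2) = 0.625000, coefficient = 2
x_3 = 0.7750, f(x_3) = 0.563380, coefficient = 4
x_4 = 0.9500, f(x_4) = 0.512821, coefficient = 2
x_5 = 1.1250, f(x_5) = 0.470588, coefficient = 4
x_6 = 1.3000, f(x_6) = 0.434783, coefficient = 2
x_7 = 1.4750, f(x_7) = 0.404040, coefficient = 4
x_8 = 1.6500, f(x_8) = 0.377358, coefficient = 2
x_9 = 1.8250, f(x_9) = 0.353982, coefficient = 4
x_10 = 2.0000, f(x_10) = 0.333333, coefficient = 1

I ≈ (0.175000/3) × 15.008239 = 0.875481
Exact value: 0.875469
Error: 0.000012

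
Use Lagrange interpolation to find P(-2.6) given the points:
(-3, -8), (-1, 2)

Lagrange interpolation formula:
P(x) = Σ yᵢ × Lᵢ(x)
where Lᵢ(x) = Π_{j≠i} (x - xⱼ)/(xᵢ - xⱼ)

L_0(-2.6) = (-2.6 - (-1))/(-3 - (-1)) = 0.800000
L_1(-2.6) = (-2.6 - (-3))/(-1 - (-3)) = 0.200000

P(-2.6) = (-8)×L_0(-2.6) + 2×L_1(-2.6)
P(-2.6) = -6.000000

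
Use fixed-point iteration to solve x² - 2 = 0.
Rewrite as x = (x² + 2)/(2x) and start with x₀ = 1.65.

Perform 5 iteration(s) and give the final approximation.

Equation: x² - 2 = 0
Fixed-point form: x = (x² + 2)/(2x)
x₀ = 1.65

x_1 = g(1.650000) = 1.431061
x_2 = g(1.431061) = 1.414313
x_3 = g(1.414313) = 1.414214
x_4 = g(1.414214) = 1.414214
x_5 = g(1.414214) = 1.414214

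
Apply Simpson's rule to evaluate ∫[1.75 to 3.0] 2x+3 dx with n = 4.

f(x) = 2x+3
a = 1.75, b = 3.0, n = 4
h = (b - a)/n = 0.312500

Simpson's rule: (h/3)[f(x₀) + 4f(x₁) + 2f(x₂) + ... + f(xₙ)]

x_0 = 1.7500, f(x_0) = 6.500000, coefficient = 1
x_1 = 2.0625, f(x_1) = 7.125000, coefficient = 4
x_2 = 2.3750, f(x_2) = 7.750000, coefficient = 2
x_3 = 2.6875, f(x_3) = 8.375000, coefficient = 4
x_4 = 3.0000, f(x_4) = 9.000000, coefficient = 1

I ≈ (0.312500/3) × 93.000000 = 9.687500
Exact value: 9.687500
Error: 0.000000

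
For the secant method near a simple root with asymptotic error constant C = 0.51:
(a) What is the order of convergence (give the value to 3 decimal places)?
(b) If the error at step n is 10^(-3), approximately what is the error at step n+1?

(a) Secant method has superlinear convergence with order φ = (1+√5)/2 ≈ 1.618.
    This means |e_{n+1}| ≈ C|e_n|^1.618.

(b) With |e_n| = 10^(-3) and C = 0.51:
    |e_{n+1}| ≈ 0.51 × (10^(-3))^1.618 = 0.51 × 10^(-4.85)

(a) ≈ 1.618 (golden ratio); (b) |e_{n+1}| ≈ 7.136e-06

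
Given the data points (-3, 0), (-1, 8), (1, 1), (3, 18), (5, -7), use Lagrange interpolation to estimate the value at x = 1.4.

Lagrange interpolation formula:
P(x) = Σ yᵢ × Lᵢ(x)
where Lᵢ(x) = Π_{j≠i} (x - xⱼ)/(xᵢ - xⱼ)

L_0(1.4) = (1.4 - (-1))/(-3 - (-1)) × (1.4 - 1)/(-3 - 1) × (1.4 - 3)/(-3 - 3) × (1.4 - 5)/(-3 - 5) = 0.014400
L_1(1.4) = (1.4 - (-3))/(-1 - (-3)) × (1.4 - 1)/(-1 - 1) × (1.4 - 3)/(-1 - 3) × (1.4 - 5)/(-1 - 5) = -0.105600
L_2(1.4) = (1.4 - (-3))/(1 - (-3)) × (1.4 - (-1))/(1 - (-1)) × (1.4 - 3)/(1 - 3) × (1.4 - 5)/(1 - 5) = 0.950400
L_3(1.4) = (1.4 - (-3))/(3 - (-3)) × (1.4 - (-1))/(3 - (-1)) × (1.4 - 1)/(3 - 1) × (1.4 - 5)/(3 - 5) = 0.158400
L_4(1.4) = (1.4 - (-3))/(5 - (-3)) × (1.4 - (-1))/(5 - (-1)) × (1.4 - 1)/(5 - 1) × (1.4 - 3)/(5 - 3) = -0.017600

P(1.4) = 0×L_0(1.4) + 8×L_1(1.4) + 1×L_2(1.4) + 18×L_3(1.4) + (-7)×L_4(1.4)
P(1.4) = 3.080000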